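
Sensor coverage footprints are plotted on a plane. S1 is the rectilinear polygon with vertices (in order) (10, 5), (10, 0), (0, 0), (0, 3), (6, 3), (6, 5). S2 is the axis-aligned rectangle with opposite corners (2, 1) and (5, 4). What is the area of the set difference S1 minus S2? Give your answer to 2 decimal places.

|S1| = 38, |S1∩S2| = 6.
|S1 ∖ S2| = |S1| − |S1∩S2| = 38 − 6 = 32.00.

32.00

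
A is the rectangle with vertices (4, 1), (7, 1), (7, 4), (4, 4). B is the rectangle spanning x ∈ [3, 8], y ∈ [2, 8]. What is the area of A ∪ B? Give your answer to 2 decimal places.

By inclusion–exclusion:
Individual areas: |A| = 9, |B| = 30.
|A∩B|: x∈[4,7], y∈[2,4] → 3·2 = 6.
|A ∪ B| = 39 − 6 = 33.00.

33.00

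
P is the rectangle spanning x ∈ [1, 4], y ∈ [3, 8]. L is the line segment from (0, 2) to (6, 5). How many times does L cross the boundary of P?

The segment meets the boundary at (2,3), (4,4).

2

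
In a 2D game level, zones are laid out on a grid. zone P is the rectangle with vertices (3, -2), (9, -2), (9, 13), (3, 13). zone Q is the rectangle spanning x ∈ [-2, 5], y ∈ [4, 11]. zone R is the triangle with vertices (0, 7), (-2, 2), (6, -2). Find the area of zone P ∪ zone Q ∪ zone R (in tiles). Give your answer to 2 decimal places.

139.70

By inclusion–exclusion:
Individual areas: |zone P| = 90, |zone Q| = 49, |zone R| = 24.
|zone P∩zone Q|: x∈[3,5], y∈[4,11] → 2·7 = 14.
|zone P∩zone R| = 4.5.
|zone Q∩zone R| = 4.8.
|zone P∩zone Q∩zone R| = 0.
|zone P ∪ zone Q ∪ zone R| = 163 − 23.3 + 0 = 139.70.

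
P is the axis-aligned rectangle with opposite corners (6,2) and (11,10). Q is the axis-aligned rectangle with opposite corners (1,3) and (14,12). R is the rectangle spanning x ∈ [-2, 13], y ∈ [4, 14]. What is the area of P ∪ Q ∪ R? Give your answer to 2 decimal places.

176.00

By inclusion–exclusion:
Individual areas: |P| = 40, |Q| = 117, |R| = 150.
|P∩Q|: x∈[6,11], y∈[3,10] → 5·7 = 35.
|P∩R|: x∈[6,11], y∈[4,10] → 5·6 = 30.
|Q∩R|: x∈[1,13], y∈[4,12] → 12·8 = 96.
|P∩Q∩R| = 30.
|P ∪ Q ∪ R| = 307 − 161 + 30 = 176.00.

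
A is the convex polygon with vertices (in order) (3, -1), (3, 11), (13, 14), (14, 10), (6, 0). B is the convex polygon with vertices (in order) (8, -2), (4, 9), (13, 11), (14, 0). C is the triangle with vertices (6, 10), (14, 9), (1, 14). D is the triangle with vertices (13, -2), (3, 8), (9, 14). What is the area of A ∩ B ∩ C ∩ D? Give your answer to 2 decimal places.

The intersection is the polygon with vertices (7.6,9.8), (9.921,10.316), (10.129,9.484).
By the shoelace formula its area is 1.02.

1.02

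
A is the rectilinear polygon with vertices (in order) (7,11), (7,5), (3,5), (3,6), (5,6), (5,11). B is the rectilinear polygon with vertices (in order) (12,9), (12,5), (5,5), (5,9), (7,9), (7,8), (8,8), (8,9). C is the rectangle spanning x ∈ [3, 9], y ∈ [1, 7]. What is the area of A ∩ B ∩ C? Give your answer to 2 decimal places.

The intersection is the polygon with vertices (7,5), (5,5), (5,6), (5,7), (7,7).
By the shoelace formula its area is 4.00.

4.00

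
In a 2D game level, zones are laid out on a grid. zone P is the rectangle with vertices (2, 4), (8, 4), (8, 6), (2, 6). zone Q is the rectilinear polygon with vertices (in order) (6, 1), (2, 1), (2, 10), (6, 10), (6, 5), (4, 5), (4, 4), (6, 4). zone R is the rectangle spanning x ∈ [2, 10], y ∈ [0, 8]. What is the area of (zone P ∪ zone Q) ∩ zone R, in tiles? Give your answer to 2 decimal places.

|zone P ∪ zone Q| = 40.
|(zone P ∪ zone Q) ∩ zone R| = 32.00.

32.00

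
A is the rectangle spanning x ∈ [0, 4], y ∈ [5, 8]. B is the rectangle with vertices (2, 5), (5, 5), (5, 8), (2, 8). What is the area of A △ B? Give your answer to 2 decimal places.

|A∩B|: x∈[2,4], y∈[5,8] → 2·3 = 6.
|A △ B| = |A| + |B| − 2·|A∩B| = 12 + 9 − 12 = 9.00.

9.00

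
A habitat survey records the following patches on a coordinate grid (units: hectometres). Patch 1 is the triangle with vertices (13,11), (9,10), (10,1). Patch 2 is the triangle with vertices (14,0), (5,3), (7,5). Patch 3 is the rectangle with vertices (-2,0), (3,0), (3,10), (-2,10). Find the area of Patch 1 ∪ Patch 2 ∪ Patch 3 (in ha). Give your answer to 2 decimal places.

By inclusion–exclusion:
Individual areas: |Patch 1| = 18.5, |Patch 2| = 12, |Patch 3| = 50.
|Patch 1∩Patch 2| = 0.6126.
|Patch 1∩Patch 3| = 0.
|Patch 2∩Patch 3| = 0.
|Patch 1∩Patch 2∩Patch 3| = 0.
|Patch 1 ∪ Patch 2 ∪ Patch 3| = 80.5 − 0.6126 + 0 = 79.89.

79.89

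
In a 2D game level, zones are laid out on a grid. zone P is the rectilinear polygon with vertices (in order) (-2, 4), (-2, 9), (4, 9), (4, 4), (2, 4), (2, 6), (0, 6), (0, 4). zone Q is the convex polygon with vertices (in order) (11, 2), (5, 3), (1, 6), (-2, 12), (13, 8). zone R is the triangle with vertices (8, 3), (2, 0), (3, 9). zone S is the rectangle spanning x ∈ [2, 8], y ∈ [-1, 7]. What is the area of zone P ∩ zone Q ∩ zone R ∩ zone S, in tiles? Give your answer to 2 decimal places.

3.65

The intersection is the polygon with vertices (3.667,4), (2.538,4.846), (2.778,7), (4,7), (4,4).
By the shoelace formula its area is 3.65.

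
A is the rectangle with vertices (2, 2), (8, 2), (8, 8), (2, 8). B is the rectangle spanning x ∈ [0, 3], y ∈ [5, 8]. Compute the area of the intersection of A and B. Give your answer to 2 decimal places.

3.00

|A∩B|: x∈[2,3], y∈[5,8] → 1·3 = 3.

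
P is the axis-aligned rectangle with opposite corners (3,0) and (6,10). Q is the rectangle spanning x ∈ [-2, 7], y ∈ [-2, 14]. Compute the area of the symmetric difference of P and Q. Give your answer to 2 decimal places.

114.00

|P∩Q|: x∈[3,6], y∈[0,10] → 3·10 = 30.
|P △ Q| = |P| + |Q| − 2·|P∩Q| = 30 + 144 − 60 = 114.00.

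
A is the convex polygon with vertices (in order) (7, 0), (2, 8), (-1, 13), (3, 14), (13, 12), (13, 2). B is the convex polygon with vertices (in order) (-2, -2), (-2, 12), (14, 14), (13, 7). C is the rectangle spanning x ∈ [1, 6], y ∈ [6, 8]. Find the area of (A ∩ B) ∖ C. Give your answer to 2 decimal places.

84.73

|A ∩ B| = 91.4777.
|(A ∩ B) ∩ C| = 6.75.
|(A ∩ B) ∖ C| = 91.4777 − 6.75 = 84.73.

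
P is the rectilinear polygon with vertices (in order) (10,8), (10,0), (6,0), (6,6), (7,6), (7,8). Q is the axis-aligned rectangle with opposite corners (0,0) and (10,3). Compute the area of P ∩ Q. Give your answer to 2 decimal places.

The intersection is the polygon with vertices (10,0), (6,0), (6,3), (10,3).
By the shoelace formula its area is 12.00.

12.00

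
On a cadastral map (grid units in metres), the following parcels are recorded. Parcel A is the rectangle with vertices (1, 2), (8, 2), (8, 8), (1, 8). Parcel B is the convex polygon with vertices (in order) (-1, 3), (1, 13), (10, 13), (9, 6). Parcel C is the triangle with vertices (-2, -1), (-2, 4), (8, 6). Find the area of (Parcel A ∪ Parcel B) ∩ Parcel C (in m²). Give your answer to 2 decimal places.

The region (Parcel A ∪ Parcel B) ∩ Parcel C is the polygon with vertices (1,2), (1,3.6), (-1,3), (-0.75,4.25), (8,6), (2.286,2).
By the shoelace formula its area is 13.72.

13.72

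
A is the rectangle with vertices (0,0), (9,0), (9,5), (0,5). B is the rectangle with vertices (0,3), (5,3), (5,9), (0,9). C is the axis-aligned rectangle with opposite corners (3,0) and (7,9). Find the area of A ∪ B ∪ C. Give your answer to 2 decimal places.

By inclusion–exclusion:
Individual areas: |A| = 45, |B| = 30, |C| = 36.
|A∩B|: x∈[0,5], y∈[3,5] → 5·2 = 10.
|A∩C|: x∈[3,7], y∈[0,5] → 4·5 = 20.
|B∩C|: x∈[3,5], y∈[3,9] → 2·6 = 12.
|A∩B∩C| = 4.
|A ∪ B ∪ C| = 111 − 42 + 4 = 73.00.

73.00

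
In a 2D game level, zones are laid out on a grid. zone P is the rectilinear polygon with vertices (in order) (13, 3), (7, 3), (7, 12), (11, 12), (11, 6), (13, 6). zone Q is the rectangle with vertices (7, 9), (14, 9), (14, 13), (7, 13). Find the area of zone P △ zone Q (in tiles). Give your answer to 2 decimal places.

|zone P| = 42, |zone Q| = 28, |zone P∩zone Q| = 12.
|zone P △ zone Q| = |zone P| + |zone Q| − 2·|zone P∩zone Q| = 42 + 28 − 24 = 46.00.

46.00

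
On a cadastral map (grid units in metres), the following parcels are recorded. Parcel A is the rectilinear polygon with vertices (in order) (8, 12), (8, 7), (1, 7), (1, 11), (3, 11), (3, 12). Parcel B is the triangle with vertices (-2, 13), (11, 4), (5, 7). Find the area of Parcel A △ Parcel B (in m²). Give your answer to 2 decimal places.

|Parcel A| = 33, |Parcel B| = 7.5, |Parcel A∩Parcel B| = 4.2582.
|Parcel A △ Parcel B| = |Parcel A| + |Parcel B| − 2·|Parcel A∩Parcel B| = 33 + 7.5 − 8.5165 = 31.98.

31.98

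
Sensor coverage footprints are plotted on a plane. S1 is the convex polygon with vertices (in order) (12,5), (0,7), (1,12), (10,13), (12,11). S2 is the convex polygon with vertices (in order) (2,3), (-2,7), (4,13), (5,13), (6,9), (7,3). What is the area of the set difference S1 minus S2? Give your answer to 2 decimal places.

45.63

|S1| = 74, |S1∩S2| = 28.3728.
|S1 ∖ S2| = |S1| − |S1∩S2| = 74 − 28.3728 = 45.63.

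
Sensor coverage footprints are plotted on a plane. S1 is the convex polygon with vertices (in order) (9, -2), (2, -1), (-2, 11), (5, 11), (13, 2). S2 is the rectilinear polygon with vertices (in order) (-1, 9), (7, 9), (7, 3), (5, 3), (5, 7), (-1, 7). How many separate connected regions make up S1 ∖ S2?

2

S1 ∖ S2 splits into 2 disjoint pieces (area 80.4167, area 15.2778).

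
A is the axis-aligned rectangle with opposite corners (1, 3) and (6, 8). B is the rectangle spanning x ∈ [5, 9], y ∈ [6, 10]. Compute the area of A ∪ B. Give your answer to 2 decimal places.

By inclusion–exclusion:
Individual areas: |A| = 25, |B| = 16.
|A∩B|: x∈[5,6], y∈[6,8] → 1·2 = 2.
|A ∪ B| = 41 − 2 = 39.00.

39.00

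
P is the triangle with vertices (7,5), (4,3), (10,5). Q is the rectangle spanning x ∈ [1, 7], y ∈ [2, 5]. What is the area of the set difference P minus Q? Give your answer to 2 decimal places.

|P| = 3, |P∩Q| = 1.5.
|P ∖ Q| = |P| − |P∩Q| = 3 − 1.5 = 1.50.

1.50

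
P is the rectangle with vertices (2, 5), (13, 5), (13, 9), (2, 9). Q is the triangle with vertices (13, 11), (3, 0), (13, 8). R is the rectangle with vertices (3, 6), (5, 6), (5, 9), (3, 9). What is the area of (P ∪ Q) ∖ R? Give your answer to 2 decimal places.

44.08

|P ∪ Q| = 50.0795.
|(P ∪ Q) ∩ R| = 6.
|(P ∪ Q) ∖ R| = 50.0795 − 6 = 44.08.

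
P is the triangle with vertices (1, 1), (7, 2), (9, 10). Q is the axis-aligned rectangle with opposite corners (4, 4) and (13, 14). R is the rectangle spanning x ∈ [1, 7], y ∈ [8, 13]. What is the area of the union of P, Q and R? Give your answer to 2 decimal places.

By inclusion–exclusion:
Individual areas: |P| = 23, |Q| = 90, |R| = 30.
|P∩Q| = 11.4375.
|P∩R| = 0.
|Q∩R|: x∈[4,7], y∈[8,13] → 3·5 = 15.
|P∩Q∩R| = 0.
|P ∪ Q ∪ R| = 143 − 26.4375 + 0 = 116.56.

116.56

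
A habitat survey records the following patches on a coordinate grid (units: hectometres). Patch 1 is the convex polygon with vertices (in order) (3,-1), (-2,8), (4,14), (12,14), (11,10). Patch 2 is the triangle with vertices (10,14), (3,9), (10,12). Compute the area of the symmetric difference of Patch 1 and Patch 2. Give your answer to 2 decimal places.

105.50

|Patch 1| = 112.5, |Patch 2| = 7, |Patch 1∩Patch 2| = 7.
|Patch 1 △ Patch 2| = |Patch 1| + |Patch 2| − 2·|Patch 1∩Patch 2| = 112.5 + 7 − 14 = 105.50.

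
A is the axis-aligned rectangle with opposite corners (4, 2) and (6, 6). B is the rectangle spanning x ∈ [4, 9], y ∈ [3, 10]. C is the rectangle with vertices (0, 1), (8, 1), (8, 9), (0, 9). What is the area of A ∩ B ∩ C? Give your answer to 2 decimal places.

6.00

The intersection is the polygon with vertices (6,3), (4,3), (4,6), (6,6).
By the shoelace formula its area is 6.00.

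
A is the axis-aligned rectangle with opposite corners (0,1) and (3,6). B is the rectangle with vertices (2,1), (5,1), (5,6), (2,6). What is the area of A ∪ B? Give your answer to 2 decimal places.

By inclusion–exclusion:
Individual areas: |A| = 15, |B| = 15.
|A∩B|: x∈[2,3], y∈[1,6] → 1·5 = 5.
|A ∪ B| = 30 − 5 = 25.00.

25.00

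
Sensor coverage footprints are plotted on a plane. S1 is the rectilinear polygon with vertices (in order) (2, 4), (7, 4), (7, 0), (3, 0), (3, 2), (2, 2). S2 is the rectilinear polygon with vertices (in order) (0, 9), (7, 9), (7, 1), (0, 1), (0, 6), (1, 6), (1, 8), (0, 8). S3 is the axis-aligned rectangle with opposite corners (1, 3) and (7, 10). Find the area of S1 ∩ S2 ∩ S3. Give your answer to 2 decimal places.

The intersection is the polygon with vertices (7,3), (2,3), (2,4), (7,4).
By the shoelace formula its area is 5.00.

5.00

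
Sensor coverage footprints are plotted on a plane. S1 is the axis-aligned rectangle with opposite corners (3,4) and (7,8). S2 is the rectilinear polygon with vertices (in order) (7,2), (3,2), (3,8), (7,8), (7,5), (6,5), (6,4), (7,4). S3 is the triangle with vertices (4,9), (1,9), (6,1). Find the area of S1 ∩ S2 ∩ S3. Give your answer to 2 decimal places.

The intersection is the polygon with vertices (4.125,4), (3,5.8), (3,8), (4.25,8), (5.25,4).
By the shoelace formula its area is 5.99.

5.99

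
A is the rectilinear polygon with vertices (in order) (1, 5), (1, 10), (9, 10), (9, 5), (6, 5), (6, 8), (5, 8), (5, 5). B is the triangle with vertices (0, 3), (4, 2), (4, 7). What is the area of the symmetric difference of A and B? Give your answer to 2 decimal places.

43.00

|A| = 37, |B| = 10, |A∩B| = 2.
|A △ B| = |A| + |B| − 2·|A∩B| = 37 + 10 − 4 = 43.00.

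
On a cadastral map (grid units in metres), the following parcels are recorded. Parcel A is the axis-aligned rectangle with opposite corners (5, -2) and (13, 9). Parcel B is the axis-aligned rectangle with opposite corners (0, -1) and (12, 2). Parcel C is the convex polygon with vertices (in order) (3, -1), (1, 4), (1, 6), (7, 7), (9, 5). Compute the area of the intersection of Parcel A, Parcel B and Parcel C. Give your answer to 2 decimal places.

The intersection is the polygon with vertices (6,2), (5,1), (5,2).
By the shoelace formula its area is 0.50.

0.50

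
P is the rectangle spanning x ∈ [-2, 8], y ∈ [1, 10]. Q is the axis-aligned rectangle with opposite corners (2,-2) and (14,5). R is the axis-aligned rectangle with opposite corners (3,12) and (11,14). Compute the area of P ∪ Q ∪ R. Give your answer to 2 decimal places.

By inclusion–exclusion:
Individual areas: |P| = 90, |Q| = 84, |R| = 16.
|P∩Q|: x∈[2,8], y∈[1,5] → 6·4 = 24.
|P∩R| = 0 (no overlap).
|Q∩R| = 0 (no overlap).
|P∩Q∩R| = 0.
|P ∪ Q ∪ R| = 190 − 24 + 0 = 166.00.

166.00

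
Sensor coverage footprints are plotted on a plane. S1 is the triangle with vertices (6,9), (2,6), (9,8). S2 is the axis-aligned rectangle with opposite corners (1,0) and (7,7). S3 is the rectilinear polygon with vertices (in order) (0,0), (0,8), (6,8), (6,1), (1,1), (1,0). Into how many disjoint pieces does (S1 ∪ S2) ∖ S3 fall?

2

(S1 ∪ S2) ∖ S3 splits into 2 disjoint pieces (area 3.4524, area 12).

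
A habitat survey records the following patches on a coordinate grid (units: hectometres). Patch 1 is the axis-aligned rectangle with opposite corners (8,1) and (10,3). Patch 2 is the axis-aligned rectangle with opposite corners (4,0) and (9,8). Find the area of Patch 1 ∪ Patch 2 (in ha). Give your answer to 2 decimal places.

By inclusion–exclusion:
Individual areas: |Patch 1| = 4, |Patch 2| = 40.
|Patch 1∩Patch 2|: x∈[8,9], y∈[1,3] → 1·2 = 2.
|Patch 1 ∪ Patch 2| = 44 − 2 = 42.00.

42.00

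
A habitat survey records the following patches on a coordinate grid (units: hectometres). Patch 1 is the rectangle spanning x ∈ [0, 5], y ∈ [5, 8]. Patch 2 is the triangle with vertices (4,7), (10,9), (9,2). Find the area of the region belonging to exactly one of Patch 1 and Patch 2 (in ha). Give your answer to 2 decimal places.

33.67

|Patch 1| = 15, |Patch 2| = 20, |Patch 1∩Patch 2| = 0.6667.
|Patch 1 △ Patch 2| = |Patch 1| + |Patch 2| − 2·|Patch 1∩Patch 2| = 15 + 20 − 1.3333 = 33.67.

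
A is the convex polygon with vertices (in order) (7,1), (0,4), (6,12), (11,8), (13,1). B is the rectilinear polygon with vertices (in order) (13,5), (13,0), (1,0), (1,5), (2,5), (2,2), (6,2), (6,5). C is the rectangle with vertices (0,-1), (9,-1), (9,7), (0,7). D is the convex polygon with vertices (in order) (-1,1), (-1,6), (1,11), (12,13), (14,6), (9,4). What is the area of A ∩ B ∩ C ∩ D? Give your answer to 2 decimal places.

5.99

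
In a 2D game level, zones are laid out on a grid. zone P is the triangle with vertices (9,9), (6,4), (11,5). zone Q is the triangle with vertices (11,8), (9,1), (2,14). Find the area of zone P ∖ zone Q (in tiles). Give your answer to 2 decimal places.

1.21

|zone P| = 11, |zone P∩zone Q| = 9.7856.
|zone P ∖ zone Q| = |zone P| − |zone P∩zone Q| = 11 − 9.7856 = 1.21.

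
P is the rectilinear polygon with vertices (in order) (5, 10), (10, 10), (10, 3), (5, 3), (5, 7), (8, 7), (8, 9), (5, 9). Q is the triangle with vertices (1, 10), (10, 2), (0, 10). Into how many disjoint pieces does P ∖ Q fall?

2

P ∖ Q splits into 2 disjoint pieces (area 22.3264, area 5.625).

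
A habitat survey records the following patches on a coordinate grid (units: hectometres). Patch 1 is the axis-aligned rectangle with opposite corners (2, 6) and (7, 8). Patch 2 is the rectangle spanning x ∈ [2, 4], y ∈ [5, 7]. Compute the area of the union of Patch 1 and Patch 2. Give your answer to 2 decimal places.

By inclusion–exclusion:
Individual areas: |Patch 1| = 10, |Patch 2| = 4.
|Patch 1∩Patch 2|: x∈[2,4], y∈[6,7] → 2·1 = 2.
|Patch 1 ∪ Patch 2| = 14 − 2 = 12.00.

12.00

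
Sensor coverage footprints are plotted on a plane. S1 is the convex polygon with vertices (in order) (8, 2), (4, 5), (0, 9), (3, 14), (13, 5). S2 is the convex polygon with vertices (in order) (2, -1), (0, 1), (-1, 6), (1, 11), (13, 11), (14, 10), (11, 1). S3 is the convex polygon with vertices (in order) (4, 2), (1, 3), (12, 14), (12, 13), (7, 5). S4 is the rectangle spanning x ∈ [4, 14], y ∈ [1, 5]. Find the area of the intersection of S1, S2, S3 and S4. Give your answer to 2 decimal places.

1.93

The intersection is the polygon with vertices (5.714,3.714), (4,5), (7,5).
By the shoelace formula its area is 1.93.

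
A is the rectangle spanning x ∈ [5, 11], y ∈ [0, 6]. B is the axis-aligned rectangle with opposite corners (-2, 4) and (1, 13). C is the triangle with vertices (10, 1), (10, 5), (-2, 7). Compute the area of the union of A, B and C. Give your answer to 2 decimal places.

69.67

By inclusion–exclusion:
Individual areas: |A| = 36, |B| = 27, |C| = 24.
|A∩B| = 0 (no overlap).
|A∩C| = 15.8333.
|B∩C| = 1.5.
|A∩B∩C| = 0.
|A ∪ B ∪ C| = 87 − 17.3333 + 0 = 69.67.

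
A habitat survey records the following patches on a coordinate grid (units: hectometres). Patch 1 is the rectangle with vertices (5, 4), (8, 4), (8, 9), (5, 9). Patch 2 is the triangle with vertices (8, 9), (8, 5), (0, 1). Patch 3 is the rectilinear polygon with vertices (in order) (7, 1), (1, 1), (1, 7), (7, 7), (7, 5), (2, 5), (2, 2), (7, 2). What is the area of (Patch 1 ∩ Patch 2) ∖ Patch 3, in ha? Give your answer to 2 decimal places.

|Patch 1 ∩ Patch 2| = 9.5.
|(Patch 1 ∩ Patch 2) ∩ Patch 3| = 3.5.
|(Patch 1 ∩ Patch 2) ∖ Patch 3| = 9.5 − 3.5 = 6.00.

6.00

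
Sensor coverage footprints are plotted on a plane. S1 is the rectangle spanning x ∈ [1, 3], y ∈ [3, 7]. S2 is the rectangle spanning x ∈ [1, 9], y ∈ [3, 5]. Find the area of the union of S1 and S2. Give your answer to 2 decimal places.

20.00

By inclusion–exclusion:
Individual areas: |S1| = 8, |S2| = 16.
|S1∩S2|: x∈[1,3], y∈[3,5] → 2·2 = 4.
|S1 ∪ S2| = 24 − 4 = 20.00.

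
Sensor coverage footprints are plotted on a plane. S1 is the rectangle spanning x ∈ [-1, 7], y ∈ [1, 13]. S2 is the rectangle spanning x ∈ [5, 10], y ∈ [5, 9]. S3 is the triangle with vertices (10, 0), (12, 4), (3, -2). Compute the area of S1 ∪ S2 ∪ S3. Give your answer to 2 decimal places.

By inclusion–exclusion:
Individual areas: |S1| = 96, |S2| = 20, |S3| = 12.
|S1∩S2|: x∈[5,7], y∈[5,9] → 2·4 = 8.
|S1∩S3| = 0.
|S2∩S3| = 0.
|S1∩S2∩S3| = 0.
|S1 ∪ S2 ∪ S3| = 128 − 8 + 0 = 120.00.

120.00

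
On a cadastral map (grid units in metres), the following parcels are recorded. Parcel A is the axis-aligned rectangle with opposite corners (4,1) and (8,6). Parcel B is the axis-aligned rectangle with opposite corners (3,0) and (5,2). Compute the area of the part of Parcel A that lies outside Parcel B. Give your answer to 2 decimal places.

|Parcel A∩Parcel B|: x∈[4,5], y∈[1,2] → 1·1 = 1.
|Parcel A| = 20.
|Parcel A ∖ Parcel B| = |Parcel A| − |Parcel A∩Parcel B| = 20 − 1 = 19.00.

19.00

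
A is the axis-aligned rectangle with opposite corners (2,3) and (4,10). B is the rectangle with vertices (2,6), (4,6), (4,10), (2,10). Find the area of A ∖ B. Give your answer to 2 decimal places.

|A∩B|: x∈[2,4], y∈[6,10] → 2·4 = 8.
|A| = 14.
|A ∖ B| = |A| − |A∩B| = 14 − 8 = 6.00.

6.00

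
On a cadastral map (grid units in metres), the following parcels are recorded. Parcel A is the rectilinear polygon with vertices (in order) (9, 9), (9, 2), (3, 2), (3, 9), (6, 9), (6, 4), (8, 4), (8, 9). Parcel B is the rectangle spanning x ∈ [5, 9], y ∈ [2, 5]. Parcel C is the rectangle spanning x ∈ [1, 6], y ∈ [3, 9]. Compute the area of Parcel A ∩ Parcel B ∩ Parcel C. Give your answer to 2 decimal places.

The intersection is the polygon with vertices (5,5), (6,5), (6,4), (6,3), (5,3).
By the shoelace formula its area is 2.00.

2.00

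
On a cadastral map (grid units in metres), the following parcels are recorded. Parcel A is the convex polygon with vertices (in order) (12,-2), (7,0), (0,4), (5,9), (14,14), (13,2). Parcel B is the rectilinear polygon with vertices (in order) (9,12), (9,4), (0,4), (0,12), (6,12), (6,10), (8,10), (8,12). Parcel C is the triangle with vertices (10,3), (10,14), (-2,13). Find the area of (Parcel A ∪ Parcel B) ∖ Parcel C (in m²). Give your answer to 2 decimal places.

|Parcel A ∪ Parcel B| = 150.4556.
|(Parcel A ∪ Parcel B) ∩ Parcel C| = 44.2333.
|(Parcel A ∪ Parcel B) ∖ Parcel C| = 150.4556 − 44.2333 = 106.22.

106.22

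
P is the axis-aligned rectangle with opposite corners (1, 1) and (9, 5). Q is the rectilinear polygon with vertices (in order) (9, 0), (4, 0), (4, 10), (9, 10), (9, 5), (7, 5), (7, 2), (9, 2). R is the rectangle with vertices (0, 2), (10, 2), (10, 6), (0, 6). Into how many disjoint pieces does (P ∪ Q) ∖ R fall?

(P ∪ Q) ∖ R splits into 2 disjoint pieces (area 13, area 20).

2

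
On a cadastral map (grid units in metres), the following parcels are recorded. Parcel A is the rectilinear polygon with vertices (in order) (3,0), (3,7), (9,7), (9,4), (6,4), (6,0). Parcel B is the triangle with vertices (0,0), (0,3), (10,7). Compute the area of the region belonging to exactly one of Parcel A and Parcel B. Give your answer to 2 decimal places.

30.60

|Parcel A| = 30, |Parcel B| = 15, |Parcel A∩Parcel B| = 7.2.
|Parcel A △ Parcel B| = |Parcel A| + |Parcel B| − 2·|Parcel A∩Parcel B| = 30 + 15 − 14.4 = 30.60.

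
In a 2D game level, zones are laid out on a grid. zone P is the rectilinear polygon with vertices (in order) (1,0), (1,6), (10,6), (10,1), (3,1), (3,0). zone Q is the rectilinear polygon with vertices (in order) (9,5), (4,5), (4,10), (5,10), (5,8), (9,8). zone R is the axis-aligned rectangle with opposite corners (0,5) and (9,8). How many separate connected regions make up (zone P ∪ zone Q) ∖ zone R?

(zone P ∪ zone Q) ∖ zone R splits into 2 disjoint pieces (area 2, area 39).

2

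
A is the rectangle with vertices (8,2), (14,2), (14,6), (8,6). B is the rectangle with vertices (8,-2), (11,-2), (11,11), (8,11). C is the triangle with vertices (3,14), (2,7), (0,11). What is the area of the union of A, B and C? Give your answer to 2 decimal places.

By inclusion–exclusion:
Individual areas: |A| = 24, |B| = 39, |C| = 9.
|A∩B|: x∈[8,11], y∈[2,6] → 3·4 = 12.
|A∩C| = 0.
|B∩C| = 0.
|A∩B∩C| = 0.
|A ∪ B ∪ C| = 72 − 12 + 0 = 60.00.

60.00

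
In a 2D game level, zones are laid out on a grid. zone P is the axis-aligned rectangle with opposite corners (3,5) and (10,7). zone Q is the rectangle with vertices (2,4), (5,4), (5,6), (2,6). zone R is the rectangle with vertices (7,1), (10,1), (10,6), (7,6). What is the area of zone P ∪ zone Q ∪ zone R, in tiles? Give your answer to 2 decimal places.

By inclusion–exclusion:
Individual areas: |zone P| = 14, |zone Q| = 6, |zone R| = 15.
|zone P∩zone Q|: x∈[3,5], y∈[5,6] → 2·1 = 2.
|zone P∩zone R|: x∈[7,10], y∈[5,6] → 3·1 = 3.
|zone Q∩zone R| = 0 (no overlap).
|zone P∩zone Q∩zone R| = 0.
|zone P ∪ zone Q ∪ zone R| = 35 − 5 + 0 = 30.00.

30.00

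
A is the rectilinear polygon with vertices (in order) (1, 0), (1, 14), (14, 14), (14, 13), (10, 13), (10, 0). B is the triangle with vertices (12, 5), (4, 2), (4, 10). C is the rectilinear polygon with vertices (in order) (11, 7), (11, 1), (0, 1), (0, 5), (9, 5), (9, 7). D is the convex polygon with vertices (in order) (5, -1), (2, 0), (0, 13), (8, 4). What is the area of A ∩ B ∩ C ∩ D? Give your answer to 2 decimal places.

8.46

The intersection is the polygon with vertices (4,5), (7.111,5), (8,4), (7.613,3.355), (4,2).
By the shoelace formula its area is 8.46.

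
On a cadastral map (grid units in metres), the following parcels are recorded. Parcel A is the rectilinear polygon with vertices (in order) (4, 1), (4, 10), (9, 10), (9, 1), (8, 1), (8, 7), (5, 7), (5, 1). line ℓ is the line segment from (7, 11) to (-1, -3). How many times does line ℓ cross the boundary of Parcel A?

The segment meets the boundary at (4,5.75), (6.429,10).

2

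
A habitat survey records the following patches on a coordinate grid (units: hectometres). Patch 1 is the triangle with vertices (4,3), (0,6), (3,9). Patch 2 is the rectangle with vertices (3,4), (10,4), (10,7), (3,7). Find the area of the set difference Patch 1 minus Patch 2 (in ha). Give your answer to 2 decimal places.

8.75

|Patch 1| = 10.5, |Patch 1∩Patch 2| = 1.75.
|Patch 1 ∖ Patch 2| = |Patch 1| − |Patch 1∩Patch 2| = 10.5 − 1.75 = 8.75.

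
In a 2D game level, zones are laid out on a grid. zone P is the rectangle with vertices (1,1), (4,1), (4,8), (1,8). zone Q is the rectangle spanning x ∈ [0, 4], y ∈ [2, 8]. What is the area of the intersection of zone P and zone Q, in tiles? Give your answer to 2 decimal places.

18.00

|zone P∩zone Q|: x∈[1,4], y∈[2,8] → 3·6 = 18.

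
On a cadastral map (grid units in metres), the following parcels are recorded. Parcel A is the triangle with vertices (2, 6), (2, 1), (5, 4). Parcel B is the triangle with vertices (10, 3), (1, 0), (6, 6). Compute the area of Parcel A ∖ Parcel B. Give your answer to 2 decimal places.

6.17

|Parcel A| = 7.5, |Parcel A∩Parcel B| = 1.3286.
|Parcel A ∖ Parcel B| = |Parcel A| − |Parcel A∩Parcel B| = 7.5 − 1.3286 = 6.17.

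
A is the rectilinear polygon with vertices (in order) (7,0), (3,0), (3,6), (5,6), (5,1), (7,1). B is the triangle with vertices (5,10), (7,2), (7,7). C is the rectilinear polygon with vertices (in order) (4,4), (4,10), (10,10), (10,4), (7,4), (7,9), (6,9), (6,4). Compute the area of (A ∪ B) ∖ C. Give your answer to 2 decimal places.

15.75

|A ∪ B| = 19.
|(A ∪ B) ∩ C| = 3.25.
|(A ∪ B) ∖ C| = 19 − 3.25 = 15.75.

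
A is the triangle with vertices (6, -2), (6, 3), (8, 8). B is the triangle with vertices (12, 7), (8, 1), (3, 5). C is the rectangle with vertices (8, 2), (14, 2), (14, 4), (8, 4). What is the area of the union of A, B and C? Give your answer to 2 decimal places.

34.57

By inclusion–exclusion:
Individual areas: |A| = 5, |B| = 23, |C| = 12.
|A∩B| = 2.766.
|A∩C| = 0.
|B∩C| = 2.6667.
|A∩B∩C| = 0.
|A ∪ B ∪ C| = 40 − 5.4327 + 0 = 34.57.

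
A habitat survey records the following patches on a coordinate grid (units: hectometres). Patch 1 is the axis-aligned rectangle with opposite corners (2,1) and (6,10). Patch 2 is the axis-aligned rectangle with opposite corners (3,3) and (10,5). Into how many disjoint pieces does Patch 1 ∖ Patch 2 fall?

Patch 1 ∖ Patch 2 is a single connected region.

1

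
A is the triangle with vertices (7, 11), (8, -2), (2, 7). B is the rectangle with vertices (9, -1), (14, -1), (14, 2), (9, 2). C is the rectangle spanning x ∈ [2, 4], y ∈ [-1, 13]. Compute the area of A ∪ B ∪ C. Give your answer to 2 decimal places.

By inclusion–exclusion:
Individual areas: |A| = 34.5, |B| = 15, |C| = 28.
|A∩B| = 0.
|A∩C| = 4.6.
|B∩C| = 0 (no overlap).
|A∩B∩C| = 0.
|A ∪ B ∪ C| = 77.5 − 4.6 + 0 = 72.90.

72.90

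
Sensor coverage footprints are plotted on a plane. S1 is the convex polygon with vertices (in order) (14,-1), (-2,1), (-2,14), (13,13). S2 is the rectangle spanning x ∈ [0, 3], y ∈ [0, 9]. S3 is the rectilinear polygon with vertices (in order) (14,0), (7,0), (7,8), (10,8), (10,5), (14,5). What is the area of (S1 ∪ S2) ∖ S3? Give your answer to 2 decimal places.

167.44

|S1 ∪ S2| = 210.1875.
|(S1 ∪ S2) ∩ S3| = 42.75.
|(S1 ∪ S2) ∖ S3| = 210.1875 − 42.75 = 167.44.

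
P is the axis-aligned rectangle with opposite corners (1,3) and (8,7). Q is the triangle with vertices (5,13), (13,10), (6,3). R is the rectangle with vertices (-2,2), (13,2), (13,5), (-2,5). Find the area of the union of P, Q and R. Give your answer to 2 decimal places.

90.70

By inclusion–exclusion:
Individual areas: |P| = 28, |Q| = 38.5, |R| = 45.
|P∩Q| = 6.8.
|P∩R|: x∈[1,8], y∈[3,5] → 7·2 = 14.
|Q∩R| = 2.2.
|P∩Q∩R| = 2.2.
|P ∪ Q ∪ R| = 111.5 − 23 + 2.2 = 90.70.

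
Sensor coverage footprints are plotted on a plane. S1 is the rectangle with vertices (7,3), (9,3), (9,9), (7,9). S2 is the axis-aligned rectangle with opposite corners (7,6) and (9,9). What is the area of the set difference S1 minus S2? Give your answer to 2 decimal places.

6.00

|S1∩S2|: x∈[7,9], y∈[6,9] → 2·3 = 6.
|S1| = 12.
|S1 ∖ S2| = |S1| − |S1∩S2| = 12 − 6 = 6.00.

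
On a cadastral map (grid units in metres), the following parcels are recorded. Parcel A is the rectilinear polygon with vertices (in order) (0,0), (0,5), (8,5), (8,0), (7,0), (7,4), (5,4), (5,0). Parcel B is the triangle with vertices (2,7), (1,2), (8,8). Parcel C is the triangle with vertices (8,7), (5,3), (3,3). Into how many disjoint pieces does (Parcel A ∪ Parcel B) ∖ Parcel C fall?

(Parcel A ∪ Parcel B) ∖ Parcel C splits into 2 disjoint pieces (area 33.65, area 5.875).

2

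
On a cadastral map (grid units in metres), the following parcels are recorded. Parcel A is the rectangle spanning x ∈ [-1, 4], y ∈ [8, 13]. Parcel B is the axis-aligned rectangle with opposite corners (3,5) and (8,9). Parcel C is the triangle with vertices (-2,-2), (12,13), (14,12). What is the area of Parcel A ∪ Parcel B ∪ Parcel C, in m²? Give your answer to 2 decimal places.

61.31

By inclusion–exclusion:
Individual areas: |Parcel A| = 25, |Parcel B| = 20, |Parcel C| = 22.
|Parcel A∩Parcel B|: x∈[3,4], y∈[8,9] → 1·1 = 1.
|Parcel A∩Parcel C| = 0.
|Parcel B∩Parcel C| = 4.6881.
|Parcel A∩Parcel B∩Parcel C| = 0.
|Parcel A ∪ Parcel B ∪ Parcel C| = 67 − 5.6881 + 0 = 61.31.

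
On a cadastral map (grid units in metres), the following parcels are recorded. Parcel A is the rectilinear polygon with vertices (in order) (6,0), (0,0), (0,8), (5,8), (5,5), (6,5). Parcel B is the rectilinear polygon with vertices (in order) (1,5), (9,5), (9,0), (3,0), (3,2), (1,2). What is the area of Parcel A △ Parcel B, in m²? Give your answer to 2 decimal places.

|Parcel A| = 45, |Parcel B| = 36, |Parcel A∩Parcel B| = 21.
|Parcel A △ Parcel B| = |Parcel A| + |Parcel B| − 2·|Parcel A∩Parcel B| = 45 + 36 − 42 = 39.00.

39.00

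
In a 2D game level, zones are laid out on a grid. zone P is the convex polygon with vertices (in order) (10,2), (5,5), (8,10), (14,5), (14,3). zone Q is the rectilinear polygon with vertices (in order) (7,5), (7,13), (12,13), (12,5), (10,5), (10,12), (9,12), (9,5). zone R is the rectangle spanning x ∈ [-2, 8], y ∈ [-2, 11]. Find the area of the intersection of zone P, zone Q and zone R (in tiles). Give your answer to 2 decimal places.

The intersection is the polygon with vertices (7,5), (7,8.333), (8,10), (8,5).
By the shoelace formula its area is 4.17.

4.17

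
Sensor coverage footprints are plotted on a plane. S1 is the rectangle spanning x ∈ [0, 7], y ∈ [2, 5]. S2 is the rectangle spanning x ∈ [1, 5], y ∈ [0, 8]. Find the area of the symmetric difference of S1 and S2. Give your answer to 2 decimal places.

|S1∩S2|: x∈[1,5], y∈[2,5] → 4·3 = 12.
|S1 △ S2| = |S1| + |S2| − 2·|S1∩S2| = 21 + 32 − 24 = 29.00.

29.00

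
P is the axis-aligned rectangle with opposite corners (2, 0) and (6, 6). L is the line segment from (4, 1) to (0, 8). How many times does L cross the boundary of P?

1

The segment meets the boundary at (2,4.5).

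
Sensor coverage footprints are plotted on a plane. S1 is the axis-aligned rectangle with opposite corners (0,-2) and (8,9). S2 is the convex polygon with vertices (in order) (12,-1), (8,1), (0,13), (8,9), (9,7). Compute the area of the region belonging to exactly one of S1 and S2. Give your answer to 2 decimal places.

|S1| = 88, |S2| = 49, |S1∩S2| = 21.3333.
|S1 △ S2| = |S1| + |S2| − 2·|S1∩S2| = 88 + 49 − 42.6667 = 94.33.

94.33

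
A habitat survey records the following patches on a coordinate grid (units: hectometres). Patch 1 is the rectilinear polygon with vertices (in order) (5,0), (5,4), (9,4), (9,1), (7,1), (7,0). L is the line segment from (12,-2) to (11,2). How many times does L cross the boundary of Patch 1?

The segment lies entirely outside Patch 1 and never meets its boundary.

0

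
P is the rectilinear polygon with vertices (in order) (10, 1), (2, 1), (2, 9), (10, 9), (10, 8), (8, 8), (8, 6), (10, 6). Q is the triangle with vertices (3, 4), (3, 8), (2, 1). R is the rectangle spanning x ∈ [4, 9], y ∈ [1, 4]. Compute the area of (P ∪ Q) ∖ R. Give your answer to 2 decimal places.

45.00

|P ∪ Q| = 60.
|(P ∪ Q) ∩ R| = 15.
|(P ∪ Q) ∖ R| = 60 − 15 = 45.00.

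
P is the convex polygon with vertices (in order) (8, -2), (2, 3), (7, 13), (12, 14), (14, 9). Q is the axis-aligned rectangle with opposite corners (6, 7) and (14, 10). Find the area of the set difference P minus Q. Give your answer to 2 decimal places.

|P| = 106.5, |P∩Q| = 22.7091.
|P ∖ Q| = |P| − |P∩Q| = 106.5 − 22.7091 = 83.79.

83.79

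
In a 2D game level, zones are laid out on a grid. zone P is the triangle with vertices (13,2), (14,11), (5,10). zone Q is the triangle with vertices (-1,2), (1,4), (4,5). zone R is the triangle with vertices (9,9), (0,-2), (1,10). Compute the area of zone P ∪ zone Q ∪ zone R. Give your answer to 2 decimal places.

By inclusion–exclusion:
Individual areas: |zone P| = 40, |zone Q| = 2, |zone R| = 48.5.
|zone P∩zone Q| = 0.
|zone P∩zone R| = 3.1179.
|zone Q∩zone R| = 1.5917.
|zone P∩zone Q∩zone R| = 0.
|zone P ∪ zone Q ∪ zone R| = 90.5 − 4.7096 + 0 = 85.79.

85.79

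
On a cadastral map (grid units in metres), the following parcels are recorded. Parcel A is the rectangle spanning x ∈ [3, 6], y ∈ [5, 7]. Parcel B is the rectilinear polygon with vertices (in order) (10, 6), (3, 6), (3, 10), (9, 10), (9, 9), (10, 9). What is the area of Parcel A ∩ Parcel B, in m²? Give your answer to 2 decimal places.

The intersection is the polygon with vertices (6,7), (6,6), (3,6), (3,7).
By the shoelace formula its area is 3.00.

3.00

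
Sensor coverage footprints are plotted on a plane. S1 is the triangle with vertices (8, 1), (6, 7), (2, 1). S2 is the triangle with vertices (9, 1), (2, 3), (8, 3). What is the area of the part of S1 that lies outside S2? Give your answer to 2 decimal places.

|S1| = 18, |S1∩S2| = 4.2779.
|S1 ∖ S2| = |S1| − |S1∩S2| = 18 − 4.2779 = 13.72.

13.72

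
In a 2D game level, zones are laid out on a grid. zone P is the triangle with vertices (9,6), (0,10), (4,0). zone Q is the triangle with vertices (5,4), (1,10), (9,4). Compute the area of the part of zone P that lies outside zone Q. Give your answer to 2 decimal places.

|zone P| = 37, |zone P∩zone Q| = 11.1293.
|zone P ∖ zone Q| = |zone P| − |zone P∩zone Q| = 37 − 11.1293 = 25.87.

25.87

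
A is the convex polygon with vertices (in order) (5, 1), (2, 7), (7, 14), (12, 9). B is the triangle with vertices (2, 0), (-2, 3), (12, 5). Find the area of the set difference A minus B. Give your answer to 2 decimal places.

56.64

|A| = 63, |A∩B| = 6.3556.
|A ∖ B| = |A| − |A∩B| = 63 − 6.3556 = 56.64.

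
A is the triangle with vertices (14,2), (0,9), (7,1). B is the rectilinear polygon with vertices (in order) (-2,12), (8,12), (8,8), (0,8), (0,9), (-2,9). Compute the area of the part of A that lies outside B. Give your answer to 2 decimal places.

|A| = 31.5, |A∩B| = 0.5625.
|A ∖ B| = |A| − |A∩B| = 31.5 − 0.5625 = 30.94.

30.94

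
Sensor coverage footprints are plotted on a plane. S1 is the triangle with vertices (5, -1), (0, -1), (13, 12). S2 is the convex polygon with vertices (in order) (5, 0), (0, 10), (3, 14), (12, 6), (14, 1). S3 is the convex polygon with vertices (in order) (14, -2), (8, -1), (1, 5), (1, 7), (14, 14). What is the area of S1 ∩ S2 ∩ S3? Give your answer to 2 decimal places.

17.13

The intersection is the polygon with vertices (10.26,7.547), (6.036,0.683), (3.692,2.692), (9.353,8.353).
By the shoelace formula its area is 17.13.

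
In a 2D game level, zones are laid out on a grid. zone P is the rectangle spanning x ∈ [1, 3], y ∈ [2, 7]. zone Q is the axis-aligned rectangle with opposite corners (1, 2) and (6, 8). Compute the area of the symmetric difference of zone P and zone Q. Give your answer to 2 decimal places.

|zone P∩zone Q|: x∈[1,3], y∈[2,7] → 2·5 = 10.
|zone P △ zone Q| = |zone P| + |zone Q| − 2·|zone P∩zone Q| = 10 + 30 − 20 = 20.00.

20.00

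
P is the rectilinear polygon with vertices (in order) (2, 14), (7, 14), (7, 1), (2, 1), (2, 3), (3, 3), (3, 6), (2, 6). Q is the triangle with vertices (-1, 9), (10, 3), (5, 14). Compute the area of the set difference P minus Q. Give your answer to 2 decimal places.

|P| = 62, |P∩Q| = 31.85.
|P ∖ Q| = |P| − |P∩Q| = 62 − 31.85 = 30.15.

30.15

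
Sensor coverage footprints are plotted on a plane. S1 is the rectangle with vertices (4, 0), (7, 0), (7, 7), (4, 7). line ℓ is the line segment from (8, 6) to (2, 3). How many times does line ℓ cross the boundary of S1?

The segment meets the boundary at (4,4), (7,5.5).

2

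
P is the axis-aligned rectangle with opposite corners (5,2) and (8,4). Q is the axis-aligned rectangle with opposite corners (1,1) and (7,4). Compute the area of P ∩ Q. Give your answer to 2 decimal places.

|P∩Q|: x∈[5,7], y∈[2,4] → 2·2 = 4.

4.00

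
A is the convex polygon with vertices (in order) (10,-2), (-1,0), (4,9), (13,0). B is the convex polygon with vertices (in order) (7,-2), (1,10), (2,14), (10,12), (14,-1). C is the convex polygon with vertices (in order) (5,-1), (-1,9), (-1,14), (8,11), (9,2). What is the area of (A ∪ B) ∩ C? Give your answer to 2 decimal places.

The region (A ∪ B) ∩ C is the polygon with vertices (2.684,6.632), (1,10), (1.769,13.077), (8,11), (9,2), (5,-1), (1.596,4.673).
By the shoelace formula its area is 74.28.

74.28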